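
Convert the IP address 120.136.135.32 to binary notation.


120 = 01111000
136 = 10001000
135 = 10000111
32 = 00100000
Binary: 01111000.10001000.10000111.00100000


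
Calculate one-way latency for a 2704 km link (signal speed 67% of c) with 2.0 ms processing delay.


Speed = 0.67 * 3e5 km/s = 201000 km/s
Propagation delay = 2704 / 201000 = 0.0135 s = 13.4527 ms
Processing delay = 2.0 ms
Total one-way latency = 15.4527 ms


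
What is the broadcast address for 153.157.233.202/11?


Network: 153.128.0.0/11
Host bits = 21
Set all host bits to 1:
Broadcast: 153.159.255.255


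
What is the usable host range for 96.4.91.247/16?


Network: 96.4.0.0
Broadcast: 96.4.255.255
First usable = network + 1
Last usable = broadcast - 1
Range: 96.4.0.1 to 96.4.255.254


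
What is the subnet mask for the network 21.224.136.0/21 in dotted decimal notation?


/21 means 21 network bits, 11 host bits
Binary: 11111111111111111111100000000000
Mask: 255.255.248.0


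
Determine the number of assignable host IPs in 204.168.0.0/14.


Host bits = 32 - 14 = 18
Total addresses = 2^18 = 262144
Usable = total - 2 (network and broadcast)
Usable hosts: 262142


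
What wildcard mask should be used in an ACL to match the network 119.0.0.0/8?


Subnet mask: 255.0.0.0
Wildcard = 255.255.255.255 - subnet mask
255 - 255 = 0
255 - 0 = 255
255 - 0 = 255
255 - 0 = 255
Wildcard: 0.255.255.255


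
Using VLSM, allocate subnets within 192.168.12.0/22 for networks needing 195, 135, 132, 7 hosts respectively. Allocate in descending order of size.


195 hosts -> /24 (254 usable): 192.168.12.0/24
135 hosts -> /24 (254 usable): 192.168.13.0/24
132 hosts -> /24 (254 usable): 192.168.14.0/24
7 hosts -> /28 (14 usable): 192.168.15.0/28
Allocation: 192.168.12.0/24 (195 hosts, 254 usable); 192.168.13.0/24 (135 hosts, 254 usable); 192.168.14.0/24 (132 hosts, 254 usable); 192.168.15.0/28 (7 hosts, 14 usable)


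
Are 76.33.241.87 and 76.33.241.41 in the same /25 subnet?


Mask: 255.255.255.128
76.33.241.87 AND mask = 76.33.241.0
76.33.241.41 AND mask = 76.33.241.0
Yes, same subnet (76.33.241.0)


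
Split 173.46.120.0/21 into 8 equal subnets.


New prefix = 21 + 3 = 24
Each subnet has 256 addresses
  173.46.120.0/24
  173.46.121.0/24
  173.46.122.0/24
  173.46.123.0/24
  173.46.124.0/24
  173.46.125.0/24
  173.46.126.0/24
  173.46.127.0/24
Subnets: 173.46.120.0/24, 173.46.121.0/24, 173.46.122.0/24, 173.46.123.0/24, 173.46.124.0/24, 173.46.125.0/24, 173.46.126.0/24, 173.46.127.0/24


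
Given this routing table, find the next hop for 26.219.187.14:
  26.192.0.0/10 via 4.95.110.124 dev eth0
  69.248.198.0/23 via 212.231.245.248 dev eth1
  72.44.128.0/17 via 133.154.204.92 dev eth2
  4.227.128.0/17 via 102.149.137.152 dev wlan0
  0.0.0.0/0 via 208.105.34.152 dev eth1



Longest prefix match for 26.219.187.14:
  /10 26.192.0.0: MATCH
  /23 69.248.198.0: no
  /17 72.44.128.0: no
  /17 4.227.128.0: no
  /0 0.0.0.0: MATCH
Selected: next-hop 4.95.110.124 via eth0 (matched /10)


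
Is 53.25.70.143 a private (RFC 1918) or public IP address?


RFC 1918 private ranges:
  10.0.0.0/8 (10.0.0.0 - 10.255.255.255)
  172.16.0.0/12 (172.16.0.0 - 172.31.255.255)
  192.168.0.0/16 (192.168.0.0 - 192.168.255.255)
Public (not in any RFC 1918 range)


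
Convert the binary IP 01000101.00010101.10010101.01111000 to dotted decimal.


01000101 = 69
00010101 = 21
10010101 = 149
01111000 = 120
IP: 69.21.149.120


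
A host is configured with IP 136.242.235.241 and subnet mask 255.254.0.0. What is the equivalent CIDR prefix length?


Binary: 11111111.11111110.00000000.00000000
Count leading 1s
Prefix: /15


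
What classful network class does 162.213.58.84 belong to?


First octet: 162
Binary: 10100010
10xxxxxx -> Class B (128-191)
Class B, default mask 255.255.0.0 (/16)


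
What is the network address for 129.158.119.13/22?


IP:   10000001.10011110.01110111.00001101
Mask: 11111111.11111111.11111100.00000000
AND operation:
Net:  10000001.10011110.01110100.00000000
Network: 129.158.116.0/22


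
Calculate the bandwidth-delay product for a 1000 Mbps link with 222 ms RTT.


BDP = bandwidth * RTT
= 1000 Mbps * 222 ms
= 1000 * 1e6 * 222 / 1000 bits
= 222000000 bits
= 27750000 bytes
= 27099.6094 KB
BDP = 222000000 bits (27750000 bytes)


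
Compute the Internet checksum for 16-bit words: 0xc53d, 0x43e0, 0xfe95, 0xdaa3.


Sum all words (with carry folding):
+ 0xc53d = 0xc53d
+ 0x43e0 = 0x091e
+ 0xfe95 = 0x07b4
+ 0xdaa3 = 0xe257
One's complement: ~0xe257
Checksum = 0x1da8


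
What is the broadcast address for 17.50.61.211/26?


Network: 17.50.61.192/26
Host bits = 6
Set all host bits to 1:
Broadcast: 17.50.61.255


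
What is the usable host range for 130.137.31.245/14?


Network: 130.136.0.0
Broadcast: 130.139.255.255
First usable = network + 1
Last usable = broadcast - 1
Range: 130.136.0.1 to 130.139.255.254


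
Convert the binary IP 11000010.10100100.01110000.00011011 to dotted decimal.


11000010 = 194
10100100 = 164
01110000 = 112
00011011 = 27
IP: 194.164.112.27


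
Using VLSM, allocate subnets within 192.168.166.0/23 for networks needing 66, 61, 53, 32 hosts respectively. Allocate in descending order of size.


66 hosts -> /25 (126 usable): 192.168.166.0/25
61 hosts -> /26 (62 usable): 192.168.166.128/26
53 hosts -> /26 (62 usable): 192.168.166.192/26
32 hosts -> /26 (62 usable): 192.168.167.0/26
Allocation: 192.168.166.0/25 (66 hosts, 126 usable); 192.168.166.128/26 (61 hosts, 62 usable); 192.168.166.192/26 (53 hosts, 62 usable); 192.168.167.0/26 (32 hosts, 62 usable)


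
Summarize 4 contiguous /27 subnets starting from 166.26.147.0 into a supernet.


Original prefix: /27
Number of subnets: 4 = 2^2
New prefix = 27 - 2 = 25
Supernet: 166.26.147.0/25


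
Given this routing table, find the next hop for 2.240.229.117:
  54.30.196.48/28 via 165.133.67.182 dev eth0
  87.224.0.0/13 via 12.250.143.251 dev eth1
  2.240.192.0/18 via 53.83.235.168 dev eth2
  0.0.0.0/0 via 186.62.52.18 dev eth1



Longest prefix match for 2.240.229.117:
  /28 54.30.196.48: no
  /13 87.224.0.0: no
  /18 2.240.192.0: MATCH
  /0 0.0.0.0: MATCH
Selected: next-hop 53.83.235.168 via eth2 (matched /18)


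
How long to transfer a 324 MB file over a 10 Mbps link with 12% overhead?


Effective throughput = 10 * (1 - 12/100) = 8.8 Mbps
File size in Mb = 324 * 8 = 2592 Mb
Time = 2592 / 8.8
Time = 294.5455 seconds


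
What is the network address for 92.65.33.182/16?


IP:   01011100.01000001.00100001.10110110
Mask: 11111111.11111111.00000000.00000000
AND operation:
Net:  01011100.01000001.00000000.00000000
Network: 92.65.0.0/16


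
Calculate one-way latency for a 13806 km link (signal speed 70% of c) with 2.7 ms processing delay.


Speed = 0.7 * 3e5 km/s = 210000 km/s
Propagation delay = 13806 / 210000 = 0.0657 s = 65.7429 ms
Processing delay = 2.7 ms
Total one-way latency = 68.4429 ms


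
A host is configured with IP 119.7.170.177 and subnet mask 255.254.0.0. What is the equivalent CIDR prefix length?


Binary: 11111111.11111110.00000000.00000000
Count leading 1s
Prefix: /15


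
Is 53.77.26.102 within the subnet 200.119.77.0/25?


Subnet network: 200.119.77.0
Test IP AND mask: 53.77.26.0
No, 53.77.26.102 is not in 200.119.77.0/25


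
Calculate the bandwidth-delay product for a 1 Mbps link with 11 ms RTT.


BDP = bandwidth * RTT
= 1 Mbps * 11 ms
= 1 * 1e6 * 11 / 1000 bits
= 11000 bits
= 1375 bytes
= 1.3428 KB
BDP = 11000 bits (1375 bytes)


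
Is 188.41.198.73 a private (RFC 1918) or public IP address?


RFC 1918 private ranges:
  10.0.0.0/8 (10.0.0.0 - 10.255.255.255)
  172.16.0.0/12 (172.16.0.0 - 172.31.255.255)
  192.168.0.0/16 (192.168.0.0 - 192.168.255.255)
Public (not in any RFC 1918 range)


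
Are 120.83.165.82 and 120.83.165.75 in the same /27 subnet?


Mask: 255.255.255.224
120.83.165.82 AND mask = 120.83.165.64
120.83.165.75 AND mask = 120.83.165.64
Yes, same subnet (120.83.165.64)


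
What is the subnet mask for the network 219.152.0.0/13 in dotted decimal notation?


/13 means 13 network bits, 19 host bits
Binary: 11111111111110000000000000000000
Mask: 255.248.0.0


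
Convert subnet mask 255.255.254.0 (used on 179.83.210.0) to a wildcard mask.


Subnet mask: 255.255.254.0
Wildcard = 255.255.255.255 - subnet mask
255 - 255 = 0
255 - 255 = 0
255 - 254 = 1
255 - 0 = 255
Wildcard: 0.0.1.255


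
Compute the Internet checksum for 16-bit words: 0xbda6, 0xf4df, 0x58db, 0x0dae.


Sum all words (with carry folding):
+ 0xbda6 = 0xbda6
+ 0xf4df = 0xb286
+ 0x58db = 0x0b62
+ 0x0dae = 0x1910
One's complement: ~0x1910
Checksum = 0xe6ef


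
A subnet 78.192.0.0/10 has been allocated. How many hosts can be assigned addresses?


Host bits = 32 - 10 = 22
Total addresses = 2^22 = 4194304
Usable = total - 2 (network and broadcast)
Usable hosts: 4194302


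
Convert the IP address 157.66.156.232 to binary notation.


157 = 10011101
66 = 01000010
156 = 10011100
232 = 11101000
Binary: 10011101.01000010.10011100.11101000


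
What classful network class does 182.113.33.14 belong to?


First octet: 182
Binary: 10110110
10xxxxxx -> Class B (128-191)
Class B, default mask 255.255.0.0 (/16)


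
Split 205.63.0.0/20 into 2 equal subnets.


New prefix = 20 + 1 = 21
Each subnet has 2048 addresses
  205.63.0.0/21
  205.63.8.0/21
Subnets: 205.63.0.0/21, 205.63.8.0/21


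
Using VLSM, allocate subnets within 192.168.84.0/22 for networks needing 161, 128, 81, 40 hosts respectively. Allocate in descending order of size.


161 hosts -> /24 (254 usable): 192.168.84.0/24
128 hosts -> /24 (254 usable): 192.168.85.0/24
81 hosts -> /25 (126 usable): 192.168.86.0/25
40 hosts -> /26 (62 usable): 192.168.86.128/26
Allocation: 192.168.84.0/24 (161 hosts, 254 usable); 192.168.85.0/24 (128 hosts, 254 usable); 192.168.86.0/25 (81 hosts, 126 usable); 192.168.86.128/26 (40 hosts, 62 usable)


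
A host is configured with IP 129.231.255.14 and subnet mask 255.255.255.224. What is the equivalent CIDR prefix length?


Binary: 11111111.11111111.11111111.11100000
Count leading 1s
Prefix: /27


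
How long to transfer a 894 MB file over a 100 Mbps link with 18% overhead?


Effective throughput = 100 * (1 - 18/100) = 82 Mbps
File size in Mb = 894 * 8 = 7152 Mb
Time = 7152 / 82
Time = 87.2195 seconds


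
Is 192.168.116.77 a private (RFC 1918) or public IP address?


RFC 1918 private ranges:
  10.0.0.0/8 (10.0.0.0 - 10.255.255.255)
  172.16.0.0/12 (172.16.0.0 - 172.31.255.255)
  192.168.0.0/16 (192.168.0.0 - 192.168.255.255)
Private (in 192.168.0.0/16)


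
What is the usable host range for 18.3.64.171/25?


Network: 18.3.64.128
Broadcast: 18.3.64.255
First usable = network + 1
Last usable = broadcast - 1
Range: 18.3.64.129 to 18.3.64.254


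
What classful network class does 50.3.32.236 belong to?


First octet: 50
Binary: 00110010
0xxxxxxx -> Class A (1-126)
Class A, default mask 255.0.0.0 (/8)


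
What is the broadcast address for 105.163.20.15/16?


Network: 105.163.0.0/16
Host bits = 16
Set all host bits to 1:
Broadcast: 105.163.255.255


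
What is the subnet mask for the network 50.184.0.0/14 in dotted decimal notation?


/14 means 14 network bits, 18 host bits
Binary: 11111111111111000000000000000000
Mask: 255.252.0.0


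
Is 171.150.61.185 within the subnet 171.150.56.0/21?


Subnet network: 171.150.56.0
Test IP AND mask: 171.150.56.0
Yes, 171.150.61.185 is in 171.150.56.0/21


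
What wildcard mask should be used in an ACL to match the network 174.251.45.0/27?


Subnet mask: 255.255.255.224
Wildcard = 255.255.255.255 - subnet mask
255 - 255 = 0
255 - 255 = 0
255 - 255 = 0
255 - 224 = 31
Wildcard: 0.0.0.31


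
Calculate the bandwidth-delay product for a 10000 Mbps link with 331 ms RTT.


BDP = bandwidth * RTT
= 10000 Mbps * 331 ms
= 10000 * 1e6 * 331 / 1000 bits
= 3310000000 bits
= 413750000 bytes
= 404052.7344 KB
BDP = 3310000000 bits (413750000 bytes)


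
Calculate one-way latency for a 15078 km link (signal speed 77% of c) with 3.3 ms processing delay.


Speed = 0.77 * 3e5 km/s = 231000 km/s
Propagation delay = 15078 / 231000 = 0.0653 s = 65.2727 ms
Processing delay = 3.3 ms
Total one-way latency = 68.5727 ms


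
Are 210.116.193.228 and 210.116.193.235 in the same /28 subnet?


Mask: 255.255.255.240
210.116.193.228 AND mask = 210.116.193.224
210.116.193.235 AND mask = 210.116.193.224
Yes, same subnet (210.116.193.224)


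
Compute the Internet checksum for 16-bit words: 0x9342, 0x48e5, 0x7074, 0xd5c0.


Sum all words (with carry folding):
+ 0x9342 = 0x9342
+ 0x48e5 = 0xdc27
+ 0x7074 = 0x4c9c
+ 0xd5c0 = 0x225d
One's complement: ~0x225d
Checksum = 0xdda2


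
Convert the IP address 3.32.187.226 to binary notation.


3 = 00000011
32 = 00100000
187 = 10111011
226 = 11100010
Binary: 00000011.00100000.10111011.11100010


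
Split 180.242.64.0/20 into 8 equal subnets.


New prefix = 20 + 3 = 23
Each subnet has 512 addresses
  180.242.64.0/23
  180.242.66.0/23
  180.242.68.0/23
  180.242.70.0/23
  180.242.72.0/23
  180.242.74.0/23
  180.242.76.0/23
  180.242.78.0/23
Subnets: 180.242.64.0/23, 180.242.66.0/23, 180.242.68.0/23, 180.242.70.0/23, 180.242.72.0/23, 180.242.74.0/23, 180.242.76.0/23, 180.242.78.0/23


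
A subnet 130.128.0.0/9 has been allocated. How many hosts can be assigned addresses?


Host bits = 32 - 9 = 23
Total addresses = 2^23 = 8388608
Usable = total - 2 (network and broadcast)
Usable hosts: 8388606


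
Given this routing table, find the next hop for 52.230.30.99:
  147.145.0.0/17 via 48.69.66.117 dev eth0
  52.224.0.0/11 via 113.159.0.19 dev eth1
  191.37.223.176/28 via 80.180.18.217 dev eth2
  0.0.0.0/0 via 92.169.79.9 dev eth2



Longest prefix match for 52.230.30.99:
  /17 147.145.0.0: no
  /11 52.224.0.0: MATCH
  /28 191.37.223.176: no
  /0 0.0.0.0: MATCH
Selected: next-hop 113.159.0.19 via eth1 (matched /11)


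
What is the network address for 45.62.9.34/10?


IP:   00101101.00111110.00001001.00100010
Mask: 11111111.11000000.00000000.00000000
AND operation:
Net:  00101101.00000000.00000000.00000000
Network: 45.0.0.0/10


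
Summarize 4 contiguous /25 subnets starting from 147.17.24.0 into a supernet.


Original prefix: /25
Number of subnets: 4 = 2^2
New prefix = 25 - 2 = 23
Supernet: 147.17.24.0/23


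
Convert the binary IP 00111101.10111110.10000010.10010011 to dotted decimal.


00111101 = 61
10111110 = 190
10000010 = 130
10010011 = 147
IP: 61.190.130.147


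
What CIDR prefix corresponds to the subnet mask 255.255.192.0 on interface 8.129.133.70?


Binary: 11111111.11111111.11000000.00000000
Count leading 1s
Prefix: /18


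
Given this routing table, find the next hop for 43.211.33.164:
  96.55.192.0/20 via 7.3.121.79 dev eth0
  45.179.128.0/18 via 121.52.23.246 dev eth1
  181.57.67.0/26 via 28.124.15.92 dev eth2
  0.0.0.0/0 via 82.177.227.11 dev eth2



Longest prefix match for 43.211.33.164:
  /20 96.55.192.0: no
  /18 45.179.128.0: no
  /26 181.57.67.0: no
  /0 0.0.0.0: MATCH
Selected: next-hop 82.177.227.11 via eth2 (matched /0)


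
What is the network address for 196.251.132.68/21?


IP:   11000100.11111011.10000100.01000100
Mask: 11111111.11111111.11111000.00000000
AND operation:
Net:  11000100.11111011.10000000.00000000
Network: 196.251.128.0/21


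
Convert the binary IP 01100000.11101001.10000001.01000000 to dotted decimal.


01100000 = 96
11101001 = 233
10000001 = 129
01000000 = 64
IP: 96.233.129.64


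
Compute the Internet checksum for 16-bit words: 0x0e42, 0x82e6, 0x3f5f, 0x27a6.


Sum all words (with carry folding):
+ 0x0e42 = 0x0e42
+ 0x82e6 = 0x9128
+ 0x3f5f = 0xd087
+ 0x27a6 = 0xf82d
One's complement: ~0xf82d
Checksum = 0x07d2


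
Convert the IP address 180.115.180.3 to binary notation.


180 = 10110100
115 = 01110011
180 = 10110100
3 = 00000011
Binary: 10110100.01110011.10110100.00000011


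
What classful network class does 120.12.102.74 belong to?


First octet: 120
Binary: 01111000
0xxxxxxx -> Class A (1-126)
Class A, default mask 255.0.0.0 (/8)


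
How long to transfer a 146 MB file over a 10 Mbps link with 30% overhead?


Effective throughput = 10 * (1 - 30/100) = 7 Mbps
File size in Mb = 146 * 8 = 1168 Mb
Time = 1168 / 7
Time = 166.8571 seconds


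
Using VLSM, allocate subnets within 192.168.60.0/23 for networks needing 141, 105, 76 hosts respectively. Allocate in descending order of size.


141 hosts -> /24 (254 usable): 192.168.60.0/24
105 hosts -> /25 (126 usable): 192.168.61.0/25
76 hosts -> /25 (126 usable): 192.168.61.128/25
Allocation: 192.168.60.0/24 (141 hosts, 254 usable); 192.168.61.0/25 (105 hosts, 126 usable); 192.168.61.128/25 (76 hosts, 126 usable)


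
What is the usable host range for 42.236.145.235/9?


Network: 42.128.0.0
Broadcast: 42.255.255.255
First usable = network + 1
Last usable = broadcast - 1
Range: 42.128.0.1 to 42.255.255.254


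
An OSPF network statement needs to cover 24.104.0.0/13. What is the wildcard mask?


Subnet mask: 255.248.0.0
Wildcard = 255.255.255.255 - subnet mask
255 - 255 = 0
255 - 248 = 7
255 - 0 = 255
255 - 0 = 255
Wildcard: 0.7.255.255


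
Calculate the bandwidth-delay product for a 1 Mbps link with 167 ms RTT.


BDP = bandwidth * RTT
= 1 Mbps * 167 ms
= 1 * 1e6 * 167 / 1000 bits
= 167000 bits
= 20875 bytes
= 20.3857 KB
BDP = 167000 bits (20875 bytes)


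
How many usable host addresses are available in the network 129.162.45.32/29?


Host bits = 32 - 29 = 3
Total addresses = 2^3 = 8
Usable = total - 2 (network and broadcast)
Usable hosts: 6


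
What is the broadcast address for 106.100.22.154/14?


Network: 106.100.0.0/14
Host bits = 18
Set all host bits to 1:
Broadcast: 106.103.255.255


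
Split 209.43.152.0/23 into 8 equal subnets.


New prefix = 23 + 3 = 26
Each subnet has 64 addresses
  209.43.152.0/26
  209.43.152.64/26
  209.43.152.128/26
  209.43.152.192/26
  209.43.153.0/26
  209.43.153.64/26
  209.43.153.128/26
  209.43.153.192/26
Subnets: 209.43.152.0/26, 209.43.152.64/26, 209.43.152.128/26, 209.43.152.192/26, 209.43.153.0/26, 209.43.153.64/26, 209.43.153.128/26, 209.43.153.192/26


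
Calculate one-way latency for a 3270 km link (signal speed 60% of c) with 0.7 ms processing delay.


Speed = 0.6 * 3e5 km/s = 180000 km/s
Propagation delay = 3270 / 180000 = 0.0182 s = 18.1667 ms
Processing delay = 0.7 ms
Total one-way latency = 18.8667 ms


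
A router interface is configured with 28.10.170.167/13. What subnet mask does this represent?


/13 means 13 network bits, 19 host bits
Binary: 11111111111110000000000000000000
Mask: 255.248.0.0


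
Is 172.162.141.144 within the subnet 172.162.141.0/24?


Subnet network: 172.162.141.0
Test IP AND mask: 172.162.141.0
Yes, 172.162.141.144 is in 172.162.141.0/24


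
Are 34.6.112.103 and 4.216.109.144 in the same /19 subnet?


Mask: 255.255.224.0
34.6.112.103 AND mask = 34.6.96.0
4.216.109.144 AND mask = 4.216.96.0
No, different subnets (34.6.96.0 vs 4.216.96.0)


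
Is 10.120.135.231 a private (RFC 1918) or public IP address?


RFC 1918 private ranges:
  10.0.0.0/8 (10.0.0.0 - 10.255.255.255)
  172.16.0.0/12 (172.16.0.0 - 172.31.255.255)
  192.168.0.0/16 (192.168.0.0 - 192.168.255.255)
Private (in 10.0.0.0/8)


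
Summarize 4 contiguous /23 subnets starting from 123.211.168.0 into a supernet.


Original prefix: /23
Number of subnets: 4 = 2^2
New prefix = 23 - 2 = 21
Supernet: 123.211.168.0/21


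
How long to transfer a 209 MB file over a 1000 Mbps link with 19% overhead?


Effective throughput = 1000 * (1 - 19/100) = 810 Mbps
File size in Mb = 209 * 8 = 1672 Mb
Time = 1672 / 810
Time = 2.0642 seconds


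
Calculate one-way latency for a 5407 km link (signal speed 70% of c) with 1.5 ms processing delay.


Speed = 0.7 * 3e5 km/s = 210000 km/s
Propagation delay = 5407 / 210000 = 0.0257 s = 25.7476 ms
Processing delay = 1.5 ms
Total one-way latency = 27.2476 ms


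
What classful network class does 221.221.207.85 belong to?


First octet: 221
Binary: 11011101
110xxxxx -> Class C (192-223)
Class C, default mask 255.255.255.0 (/24)


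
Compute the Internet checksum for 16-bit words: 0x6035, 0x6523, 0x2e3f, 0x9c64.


Sum all words (with carry folding):
+ 0x6035 = 0x6035
+ 0x6523 = 0xc558
+ 0x2e3f = 0xf397
+ 0x9c64 = 0x8ffc
One's complement: ~0x8ffc
Checksum = 0x7003


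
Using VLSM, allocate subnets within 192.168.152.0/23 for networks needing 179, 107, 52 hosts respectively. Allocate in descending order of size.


179 hosts -> /24 (254 usable): 192.168.152.0/24
107 hosts -> /25 (126 usable): 192.168.153.0/25
52 hosts -> /26 (62 usable): 192.168.153.128/26
Allocation: 192.168.152.0/24 (179 hosts, 254 usable); 192.168.153.0/25 (107 hosts, 126 usable); 192.168.153.128/26 (52 hosts, 62 usable)


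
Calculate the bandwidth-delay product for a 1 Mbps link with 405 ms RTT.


BDP = bandwidth * RTT
= 1 Mbps * 405 ms
= 1 * 1e6 * 405 / 1000 bits
= 405000 bits
= 50625 bytes
= 49.4385 KB
BDP = 405000 bits (50625 bytes)


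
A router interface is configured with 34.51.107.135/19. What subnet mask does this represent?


/19 means 19 network bits, 13 host bits
Binary: 11111111111111111110000000000000
Mask: 255.255.224.0


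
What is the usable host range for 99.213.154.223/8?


Network: 99.0.0.0
Broadcast: 99.255.255.255
First usable = network + 1
Last usable = broadcast - 1
Range: 99.0.0.1 to 99.255.255.254


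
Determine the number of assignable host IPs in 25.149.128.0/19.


Host bits = 32 - 19 = 13
Total addresses = 2^13 = 8192
Usable = total - 2 (network and broadcast)
Usable hosts: 8190


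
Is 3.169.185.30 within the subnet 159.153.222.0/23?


Subnet network: 159.153.222.0
Test IP AND mask: 3.169.184.0
No, 3.169.185.30 is not in 159.153.222.0/23


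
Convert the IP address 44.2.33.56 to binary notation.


44 = 00101100
2 = 00000010
33 = 00100001
56 = 00111000
Binary: 00101100.00000010.00100001.00111000


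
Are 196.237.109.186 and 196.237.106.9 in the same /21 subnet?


Mask: 255.255.248.0
196.237.109.186 AND mask = 196.237.104.0
196.237.106.9 AND mask = 196.237.104.0
Yes, same subnet (196.237.104.0)


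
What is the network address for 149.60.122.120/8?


IP:   10010101.00111100.01111010.01111000
Mask: 11111111.00000000.00000000.00000000
AND operation:
Net:  10010101.00000000.00000000.00000000
Network: 149.0.0.0/8


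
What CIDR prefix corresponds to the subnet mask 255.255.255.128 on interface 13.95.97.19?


Binary: 11111111.11111111.11111111.10000000
Count leading 1s
Prefix: /25


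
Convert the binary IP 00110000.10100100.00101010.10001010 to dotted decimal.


00110000 = 48
10100100 = 164
00101010 = 42
10001010 = 138
IP: 48.164.42.138


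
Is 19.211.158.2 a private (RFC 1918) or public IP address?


RFC 1918 private ranges:
  10.0.0.0/8 (10.0.0.0 - 10.255.255.255)
  172.16.0.0/12 (172.16.0.0 - 172.31.255.255)
  192.168.0.0/16 (192.168.0.0 - 192.168.255.255)
Public (not in any RFC 1918 range)


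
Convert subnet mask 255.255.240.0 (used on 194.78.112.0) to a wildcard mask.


Subnet mask: 255.255.240.0
Wildcard = 255.255.255.255 - subnet mask
255 - 255 = 0
255 - 255 = 0
255 - 240 = 15
255 - 0 = 255
Wildcard: 0.0.15.255


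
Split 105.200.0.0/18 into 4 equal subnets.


New prefix = 18 + 2 = 20
Each subnet has 4096 addresses
  105.200.0.0/20
  105.200.16.0/20
  105.200.32.0/20
  105.200.48.0/20
Subnets: 105.200.0.0/20, 105.200.16.0/20, 105.200.32.0/20, 105.200.48.0/20


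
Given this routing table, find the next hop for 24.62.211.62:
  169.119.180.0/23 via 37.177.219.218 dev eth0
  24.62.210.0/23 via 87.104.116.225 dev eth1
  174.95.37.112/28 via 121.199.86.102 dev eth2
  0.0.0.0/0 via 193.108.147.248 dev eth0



Longest prefix match for 24.62.211.62:
  /23 169.119.180.0: no
  /23 24.62.210.0: MATCH
  /28 174.95.37.112: no
  /0 0.0.0.0: MATCH
Selected: next-hop 87.104.116.225 via eth1 (matched /23)


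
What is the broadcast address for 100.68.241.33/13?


Network: 100.64.0.0/13
Host bits = 19
Set all host bits to 1:
Broadcast: 100.71.255.255


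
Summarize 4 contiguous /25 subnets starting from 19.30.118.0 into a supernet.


Original prefix: /25
Number of subnets: 4 = 2^2
New prefix = 25 - 2 = 23
Supernet: 19.30.118.0/23


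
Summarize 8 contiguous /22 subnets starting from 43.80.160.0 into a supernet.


Original prefix: /22
Number of subnets: 8 = 2^3
New prefix = 22 - 3 = 19
Supernet: 43.80.160.0/19


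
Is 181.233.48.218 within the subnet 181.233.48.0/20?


Subnet network: 181.233.48.0
Test IP AND mask: 181.233.48.0
Yes, 181.233.48.218 is in 181.233.48.0/20


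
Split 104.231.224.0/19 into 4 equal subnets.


New prefix = 19 + 2 = 21
Each subnet has 2048 addresses
  104.231.224.0/21
  104.231.232.0/21
  104.231.240.0/21
  104.231.248.0/21
Subnets: 104.231.224.0/21, 104.231.232.0/21, 104.231.240.0/21, 104.231.248.0/21


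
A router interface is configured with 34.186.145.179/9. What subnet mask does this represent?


/9 means 9 network bits, 23 host bits
Binary: 11111111100000000000000000000000
Mask: 255.128.0.0


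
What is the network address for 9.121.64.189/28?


IP:   00001001.01111001.01000000.10111101
Mask: 11111111.11111111.11111111.11110000
AND operation:
Net:  00001001.01111001.01000000.10110000
Network: 9.121.64.176/28


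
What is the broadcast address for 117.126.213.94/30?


Network: 117.126.213.92/30
Host bits = 2
Set all host bits to 1:
Broadcast: 117.126.213.95


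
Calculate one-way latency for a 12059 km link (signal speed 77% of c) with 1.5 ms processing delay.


Speed = 0.77 * 3e5 km/s = 231000 km/s
Propagation delay = 12059 / 231000 = 0.0522 s = 52.2035 ms
Processing delay = 1.5 ms
Total one-way latency = 53.7035 ms


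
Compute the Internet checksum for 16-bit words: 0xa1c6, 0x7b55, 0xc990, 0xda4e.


Sum all words (with carry folding):
+ 0xa1c6 = 0xa1c6
+ 0x7b55 = 0x1d1c
+ 0xc990 = 0xe6ac
+ 0xda4e = 0xc0fb
One's complement: ~0xc0fb
Checksum = 0x3f04


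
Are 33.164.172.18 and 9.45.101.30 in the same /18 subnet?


Mask: 255.255.192.0
33.164.172.18 AND mask = 33.164.128.0
9.45.101.30 AND mask = 9.45.64.0
No, different subnets (33.164.128.0 vs 9.45.64.0)


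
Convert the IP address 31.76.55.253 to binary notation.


31 = 00011111
76 = 01001100
55 = 00110111
253 = 11111101
Binary: 00011111.01001100.00110111.11111101


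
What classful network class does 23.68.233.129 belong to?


First octet: 23
Binary: 00010111
0xxxxxxx -> Class A (1-126)
Class A, default mask 255.0.0.0 (/8)


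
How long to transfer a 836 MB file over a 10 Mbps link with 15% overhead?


Effective throughput = 10 * (1 - 15/100) = 8.5 Mbps
File size in Mb = 836 * 8 = 6688 Mb
Time = 6688 / 8.5
Time = 786.8235 seconds


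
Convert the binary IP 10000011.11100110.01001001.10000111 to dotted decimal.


10000011 = 131
11100110 = 230
01001001 = 73
10000111 = 135
IP: 131.230.73.135


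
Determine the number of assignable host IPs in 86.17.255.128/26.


Host bits = 32 - 26 = 6
Total addresses = 2^6 = 64
Usable = total - 2 (network and broadcast)
Usable hosts: 62


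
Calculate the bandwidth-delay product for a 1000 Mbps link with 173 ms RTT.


BDP = bandwidth * RTT
= 1000 Mbps * 173 ms
= 1000 * 1e6 * 173 / 1000 bits
= 173000000 bits
= 21625000 bytes
= 21118.1641 KB
BDP = 173000000 bits (21625000 bytes)


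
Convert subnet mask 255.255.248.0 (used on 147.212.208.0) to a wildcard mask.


Subnet mask: 255.255.248.0
Wildcard = 255.255.255.255 - subnet mask
255 - 255 = 0
255 - 255 = 0
255 - 248 = 7
255 - 0 = 255
Wildcard: 0.0.7.255


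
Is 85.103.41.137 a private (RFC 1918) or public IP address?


RFC 1918 private ranges:
  10.0.0.0/8 (10.0.0.0 - 10.255.255.255)
  172.16.0.0/12 (172.16.0.0 - 172.31.255.255)
  192.168.0.0/16 (192.168.0.0 - 192.168.255.255)
Public (not in any RFC 1918 range)


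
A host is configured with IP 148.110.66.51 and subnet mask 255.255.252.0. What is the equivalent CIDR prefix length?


Binary: 11111111.11111111.11111100.00000000
Count leading 1s
Prefix: /22


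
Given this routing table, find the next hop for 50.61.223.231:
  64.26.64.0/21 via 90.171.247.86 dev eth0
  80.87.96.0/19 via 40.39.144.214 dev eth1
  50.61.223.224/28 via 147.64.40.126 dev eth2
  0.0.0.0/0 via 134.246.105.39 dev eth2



Longest prefix match for 50.61.223.231:
  /21 64.26.64.0: no
  /19 80.87.96.0: no
  /28 50.61.223.224: MATCH
  /0 0.0.0.0: MATCH
Selected: next-hop 147.64.40.126 via eth2 (matched /28)


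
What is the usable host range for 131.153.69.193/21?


Network: 131.153.64.0
Broadcast: 131.153.71.255
First usable = network + 1
Last usable = broadcast - 1
Range: 131.153.64.1 to 131.153.71.254


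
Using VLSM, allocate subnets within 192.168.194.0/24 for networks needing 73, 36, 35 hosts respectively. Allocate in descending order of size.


73 hosts -> /25 (126 usable): 192.168.194.0/25
36 hosts -> /26 (62 usable): 192.168.194.128/26
35 hosts -> /26 (62 usable): 192.168.194.192/26
Allocation: 192.168.194.0/25 (73 hosts, 126 usable); 192.168.194.128/26 (36 hosts, 62 usable); 192.168.194.192/26 (35 hosts, 62 usable)


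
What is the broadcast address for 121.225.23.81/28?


Network: 121.225.23.80/28
Host bits = 4
Set all host bits to 1:
Broadcast: 121.225.23.95


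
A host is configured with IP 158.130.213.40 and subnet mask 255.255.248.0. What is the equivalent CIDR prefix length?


Binary: 11111111.11111111.11111000.00000000
Count leading 1s
Prefix: /21


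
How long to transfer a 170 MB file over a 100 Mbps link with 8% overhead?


Effective throughput = 100 * (1 - 8/100) = 92 Mbps
File size in Mb = 170 * 8 = 1360 Mb
Time = 1360 / 92
Time = 14.7826 seconds


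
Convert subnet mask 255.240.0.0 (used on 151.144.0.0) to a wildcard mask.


Subnet mask: 255.240.0.0
Wildcard = 255.255.255.255 - subnet mask
255 - 255 = 0
255 - 240 = 15
255 - 0 = 255
255 - 0 = 255
Wildcard: 0.15.255.255


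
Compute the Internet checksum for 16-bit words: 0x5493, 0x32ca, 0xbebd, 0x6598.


Sum all words (with carry folding):
+ 0x5493 = 0x5493
+ 0x32ca = 0x875d
+ 0xbebd = 0x461b
+ 0x6598 = 0xabb3
One's complement: ~0xabb3
Checksum = 0x544c


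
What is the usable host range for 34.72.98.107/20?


Network: 34.72.96.0
Broadcast: 34.72.111.255
First usable = network + 1
Last usable = broadcast - 1
Range: 34.72.96.1 to 34.72.111.254


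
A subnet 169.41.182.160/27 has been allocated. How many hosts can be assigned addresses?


Host bits = 32 - 27 = 5
Total addresses = 2^5 = 32
Usable = total - 2 (network and broadcast)
Usable hosts: 30


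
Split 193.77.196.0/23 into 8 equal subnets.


New prefix = 23 + 3 = 26
Each subnet has 64 addresses
  193.77.196.0/26
  193.77.196.64/26
  193.77.196.128/26
  193.77.196.192/26
  193.77.197.0/26
  193.77.197.64/26
  193.77.197.128/26
  193.77.197.192/26
Subnets: 193.77.196.0/26, 193.77.196.64/26, 193.77.196.128/26, 193.77.196.192/26, 193.77.197.0/26, 193.77.197.64/26, 193.77.197.128/26, 193.77.197.192/26


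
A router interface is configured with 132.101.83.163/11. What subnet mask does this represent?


/11 means 11 network bits, 21 host bits
Binary: 11111111111000000000000000000000
Mask: 255.224.0.0


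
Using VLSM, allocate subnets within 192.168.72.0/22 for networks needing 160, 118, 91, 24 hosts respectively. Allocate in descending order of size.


160 hosts -> /24 (254 usable): 192.168.72.0/24
118 hosts -> /25 (126 usable): 192.168.73.0/25
91 hosts -> /25 (126 usable): 192.168.73.128/25
24 hosts -> /27 (30 usable): 192.168.74.0/27
Allocation: 192.168.72.0/24 (160 hosts, 254 usable); 192.168.73.0/25 (118 hosts, 126 usable); 192.168.73.128/25 (91 hosts, 126 usable); 192.168.74.0/27 (24 hosts, 30 usable)


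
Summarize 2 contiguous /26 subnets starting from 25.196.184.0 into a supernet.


Original prefix: /26
Number of subnets: 2 = 2^1
New prefix = 26 - 1 = 25
Supernet: 25.196.184.0/25


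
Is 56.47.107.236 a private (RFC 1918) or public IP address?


RFC 1918 private ranges:
  10.0.0.0/8 (10.0.0.0 - 10.255.255.255)
  172.16.0.0/12 (172.16.0.0 - 172.31.255.255)
  192.168.0.0/16 (192.168.0.0 - 192.168.255.255)
Public (not in any RFC 1918 range)


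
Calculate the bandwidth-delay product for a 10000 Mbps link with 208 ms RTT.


BDP = bandwidth * RTT
= 10000 Mbps * 208 ms
= 10000 * 1e6 * 208 / 1000 bits
= 2080000000 bits
= 260000000 bytes
= 253906.25 KB
BDP = 2080000000 bits (260000000 bytes)


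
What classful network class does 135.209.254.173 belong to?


First octet: 135
Binary: 10000111
10xxxxxx -> Class B (128-191)
Class B, default mask 255.255.0.0 (/16)


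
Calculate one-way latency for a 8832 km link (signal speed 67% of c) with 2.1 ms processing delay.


Speed = 0.67 * 3e5 km/s = 201000 km/s
Propagation delay = 8832 / 201000 = 0.0439 s = 43.9403 ms
Processing delay = 2.1 ms
Total one-way latency = 46.0403 ms


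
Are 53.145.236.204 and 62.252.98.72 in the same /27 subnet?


Mask: 255.255.255.224
53.145.236.204 AND mask = 53.145.236.192
62.252.98.72 AND mask = 62.252.98.64
No, different subnets (53.145.236.192 vs 62.252.98.64)


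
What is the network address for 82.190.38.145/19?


IP:   01010010.10111110.00100110.10010001
Mask: 11111111.11111111.11100000.00000000
AND operation:
Net:  01010010.10111110.00100000.00000000
Network: 82.190.32.0/19


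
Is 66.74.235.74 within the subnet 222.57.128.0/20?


Subnet network: 222.57.128.0
Test IP AND mask: 66.74.224.0
No, 66.74.235.74 is not in 222.57.128.0/20


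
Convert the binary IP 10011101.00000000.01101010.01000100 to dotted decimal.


10011101 = 157
00000000 = 0
01101010 = 106
01000100 = 68
IP: 157.0.106.68


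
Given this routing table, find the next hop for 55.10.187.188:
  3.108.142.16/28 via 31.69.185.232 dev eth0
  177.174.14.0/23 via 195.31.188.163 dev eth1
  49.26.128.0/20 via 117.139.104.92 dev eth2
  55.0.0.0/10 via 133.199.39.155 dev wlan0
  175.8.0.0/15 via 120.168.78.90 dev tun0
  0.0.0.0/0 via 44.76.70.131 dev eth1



Longest prefix match for 55.10.187.188:
  /28 3.108.142.16: no
  /23 177.174.14.0: no
  /20 49.26.128.0: no
  /10 55.0.0.0: MATCH
  /15 175.8.0.0: no
  /0 0.0.0.0: MATCH
Selected: next-hop 133.199.39.155 via wlan0 (matched /10)


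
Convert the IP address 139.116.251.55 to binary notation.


139 = 10001011
116 = 01110100
251 = 11111011
55 = 00110111
Binary: 10001011.01110100.11111011.00110111


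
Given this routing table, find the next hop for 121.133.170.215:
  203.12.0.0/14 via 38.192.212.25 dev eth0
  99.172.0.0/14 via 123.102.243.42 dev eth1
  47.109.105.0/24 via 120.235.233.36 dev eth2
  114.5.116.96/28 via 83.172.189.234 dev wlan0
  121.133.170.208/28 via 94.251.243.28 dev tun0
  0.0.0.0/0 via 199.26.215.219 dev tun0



Longest prefix match for 121.133.170.215:
  /14 203.12.0.0: no
  /14 99.172.0.0: no
  /24 47.109.105.0: no
  /28 114.5.116.96: no
  /28 121.133.170.208: MATCH
  /0 0.0.0.0: MATCH
Selected: next-hop 94.251.243.28 via tun0 (matched /28)


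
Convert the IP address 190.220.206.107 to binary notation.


190 = 10111110
220 = 11011100
206 = 11001110
107 = 01101011
Binary: 10111110.11011100.11001110.01101011


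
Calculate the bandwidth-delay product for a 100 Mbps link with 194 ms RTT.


BDP = bandwidth * RTT
= 100 Mbps * 194 ms
= 100 * 1e6 * 194 / 1000 bits
= 19400000 bits
= 2425000 bytes
= 2368.1641 KB
BDP = 19400000 bits (2425000 bytes)


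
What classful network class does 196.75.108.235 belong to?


First octet: 196
Binary: 11000100
110xxxxx -> Class C (192-223)
Class C, default mask 255.255.255.0 (/24)


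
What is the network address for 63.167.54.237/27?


IP:   00111111.10100111.00110110.11101101
Mask: 11111111.11111111.11111111.11100000
AND operation:
Net:  00111111.10100111.00110110.11100000
Network: 63.167.54.224/27


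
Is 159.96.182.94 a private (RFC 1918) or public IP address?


RFC 1918 private ranges:
  10.0.0.0/8 (10.0.0.0 - 10.255.255.255)
  172.16.0.0/12 (172.16.0.0 - 172.31.255.255)
  192.168.0.0/16 (192.168.0.0 - 192.168.255.255)
Public (not in any RFC 1918 range)


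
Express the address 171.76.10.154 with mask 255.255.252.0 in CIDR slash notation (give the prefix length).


Binary: 11111111.11111111.11111100.00000000
Count leading 1s
Prefix: /22


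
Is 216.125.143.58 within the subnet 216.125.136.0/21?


Subnet network: 216.125.136.0
Test IP AND mask: 216.125.136.0
Yes, 216.125.143.58 is in 216.125.136.0/21


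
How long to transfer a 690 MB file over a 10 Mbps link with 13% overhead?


Effective throughput = 10 * (1 - 13/100) = 8.7 Mbps
File size in Mb = 690 * 8 = 5520 Mb
Time = 5520 / 8.7
Time = 634.4828 seconds


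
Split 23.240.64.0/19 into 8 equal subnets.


New prefix = 19 + 3 = 22
Each subnet has 1024 addresses
  23.240.64.0/22
  23.240.68.0/22
  23.240.72.0/22
  23.240.76.0/22
  23.240.80.0/22
  23.240.84.0/22
  23.240.88.0/22
  23.240.92.0/22
Subnets: 23.240.64.0/22, 23.240.68.0/22, 23.240.72.0/22, 23.240.76.0/22, 23.240.80.0/22, 23.240.84.0/22, 23.240.88.0/22, 23.240.92.0/22


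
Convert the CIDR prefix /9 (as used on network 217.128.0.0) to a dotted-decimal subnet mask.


/9 means 9 network bits, 23 host bits
Binary: 11111111100000000000000000000000
Mask: 255.128.0.0


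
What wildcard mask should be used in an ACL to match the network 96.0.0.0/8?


Subnet mask: 255.0.0.0
Wildcard = 255.255.255.255 - subnet mask
255 - 255 = 0
255 - 0 = 255
255 - 0 = 255
255 - 0 = 255
Wildcard: 0.255.255.255


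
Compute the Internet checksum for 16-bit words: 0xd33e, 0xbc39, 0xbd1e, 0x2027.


Sum all words (with carry folding):
+ 0xd33e = 0xd33e
+ 0xbc39 = 0x8f78
+ 0xbd1e = 0x4c97
+ 0x2027 = 0x6cbe
One's complement: ~0x6cbe
Checksum = 0x9341


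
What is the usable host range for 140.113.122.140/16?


Network: 140.113.0.0
Broadcast: 140.113.255.255
First usable = network + 1
Last usable = broadcast - 1
Range: 140.113.0.1 to 140.113.255.254


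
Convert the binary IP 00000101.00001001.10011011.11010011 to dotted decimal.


00000101 = 5
00001001 = 9
10011011 = 155
11010011 = 211
IP: 5.9.155.211


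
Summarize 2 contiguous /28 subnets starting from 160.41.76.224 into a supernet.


Original prefix: /28
Number of subnets: 2 = 2^1
New prefix = 28 - 1 = 27
Supernet: 160.41.76.224/27


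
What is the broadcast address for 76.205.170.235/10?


Network: 76.192.0.0/10
Host bits = 22
Set all host bits to 1:
Broadcast: 76.255.255.255


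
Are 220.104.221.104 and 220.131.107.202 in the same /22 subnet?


Mask: 255.255.252.0
220.104.221.104 AND mask = 220.104.220.0
220.131.107.202 AND mask = 220.131.104.0
No, different subnets (220.104.220.0 vs 220.131.104.0)


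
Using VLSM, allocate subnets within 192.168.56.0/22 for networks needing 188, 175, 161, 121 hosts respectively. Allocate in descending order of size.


188 hosts -> /24 (254 usable): 192.168.56.0/24
175 hosts -> /24 (254 usable): 192.168.57.0/24
161 hosts -> /24 (254 usable): 192.168.58.0/24
121 hosts -> /25 (126 usable): 192.168.59.0/25
Allocation: 192.168.56.0/24 (188 hosts, 254 usable); 192.168.57.0/24 (175 hosts, 254 usable); 192.168.58.0/24 (161 hosts, 254 usable); 192.168.59.0/25 (121 hosts, 126 usable)


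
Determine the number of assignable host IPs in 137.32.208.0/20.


Host bits = 32 - 20 = 12
Total addresses = 2^12 = 4096
Usable = total - 2 (network and broadcast)
Usable hosts: 4094


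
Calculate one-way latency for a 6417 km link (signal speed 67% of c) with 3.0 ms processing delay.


Speed = 0.67 * 3e5 km/s = 201000 km/s
Propagation delay = 6417 / 201000 = 0.0319 s = 31.9254 ms
Processing delay = 3.0 ms
Total one-way latency = 34.9254 ms
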